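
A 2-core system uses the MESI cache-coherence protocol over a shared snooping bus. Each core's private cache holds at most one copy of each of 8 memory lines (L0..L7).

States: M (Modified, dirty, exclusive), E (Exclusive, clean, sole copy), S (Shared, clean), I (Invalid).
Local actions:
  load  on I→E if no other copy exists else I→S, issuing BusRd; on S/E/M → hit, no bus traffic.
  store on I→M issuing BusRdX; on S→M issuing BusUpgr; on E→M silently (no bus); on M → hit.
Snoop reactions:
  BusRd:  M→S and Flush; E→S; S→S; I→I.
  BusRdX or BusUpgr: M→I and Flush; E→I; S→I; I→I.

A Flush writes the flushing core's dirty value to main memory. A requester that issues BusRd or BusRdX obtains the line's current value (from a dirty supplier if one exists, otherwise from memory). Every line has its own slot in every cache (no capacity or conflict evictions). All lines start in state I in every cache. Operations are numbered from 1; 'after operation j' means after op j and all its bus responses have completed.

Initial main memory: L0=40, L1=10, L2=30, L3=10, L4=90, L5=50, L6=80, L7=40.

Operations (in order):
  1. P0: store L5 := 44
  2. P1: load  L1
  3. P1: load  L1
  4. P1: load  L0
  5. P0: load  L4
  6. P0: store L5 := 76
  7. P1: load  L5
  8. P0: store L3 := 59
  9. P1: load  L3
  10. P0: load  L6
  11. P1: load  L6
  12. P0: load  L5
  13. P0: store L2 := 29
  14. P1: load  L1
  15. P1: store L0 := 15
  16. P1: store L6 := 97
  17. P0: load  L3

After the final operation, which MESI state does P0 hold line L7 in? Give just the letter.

[1] P0: store L5 := 44 | P0:M(44), P1:I | bus: BusRdX
[2] P1: load  L1 | P0:I, P1:E(10) | bus: BusRd
[3] P1: load  L1 | P0:I, P1:E(10) | bus: none
[4] P1: load  L0 | P0:I, P1:E(40) | bus: BusRd
[5] P0: load  L4 | P0:E(90), P1:I | bus: BusRd
[6] P0: store L5 := 76 | P0:M(76), P1:I | bus: none
[7] P1: load  L5 | P0:S(76), P1:S(76) | bus: BusRd,Flush
[8] P0: store L3 := 59 | P0:M(59), P1:I | bus: BusRdX
[9] P1: load  L3 | P0:S(59), P1:S(59) | bus: BusRd,Flush
[10] P0: load  L6 | P0:E(80), P1:I | bus: BusRd
[11] P1: load  L6 | P0:S(80), P1:S(80) | bus: BusRd
[12] P0: load  L5 | P0:S(76), P1:S(76) | bus: none
[13] P0: store L2 := 29 | P0:M(29), P1:I | bus: BusRdX
[14] P1: load  L1 | P0:I, P1:E(10) | bus: none
[15] P1: store L0 := 15 | P0:I, P1:M(15) | bus: none
[16] P1: store L6 := 97 | P0:I, P1:M(97) | bus: BusUpgr
[17] P0: load  L3 | P0:S(59), P1:S(59) | bus: none

state = I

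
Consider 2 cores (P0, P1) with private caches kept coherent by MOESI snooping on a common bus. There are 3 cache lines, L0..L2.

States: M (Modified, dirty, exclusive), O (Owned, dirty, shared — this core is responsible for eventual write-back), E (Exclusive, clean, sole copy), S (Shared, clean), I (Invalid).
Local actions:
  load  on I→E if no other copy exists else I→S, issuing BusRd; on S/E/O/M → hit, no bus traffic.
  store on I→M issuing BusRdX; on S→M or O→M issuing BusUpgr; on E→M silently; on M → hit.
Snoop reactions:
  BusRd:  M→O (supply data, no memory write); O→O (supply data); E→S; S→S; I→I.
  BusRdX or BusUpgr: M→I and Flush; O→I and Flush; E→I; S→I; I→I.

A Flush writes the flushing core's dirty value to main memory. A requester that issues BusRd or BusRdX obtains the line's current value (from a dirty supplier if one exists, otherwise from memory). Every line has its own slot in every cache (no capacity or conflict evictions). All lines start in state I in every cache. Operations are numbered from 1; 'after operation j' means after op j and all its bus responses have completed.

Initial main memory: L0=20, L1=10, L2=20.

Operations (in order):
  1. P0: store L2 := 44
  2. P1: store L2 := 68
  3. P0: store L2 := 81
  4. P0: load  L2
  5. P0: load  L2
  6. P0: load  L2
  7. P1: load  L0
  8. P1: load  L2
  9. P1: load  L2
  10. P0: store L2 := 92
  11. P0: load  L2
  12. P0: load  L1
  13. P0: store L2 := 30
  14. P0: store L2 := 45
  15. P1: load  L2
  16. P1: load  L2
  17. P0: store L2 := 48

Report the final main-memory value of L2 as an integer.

memory[L2] = 68

step 1: P0: store L2 := 44  ⟶  MI  (L2)  txn=BusRdX  M[L2]=20
step 2: P1: store L2 := 68  ⟶  IM  (L2)  txn=BusRdX+Flush  M[L2]=44
step 3: P0: store L2 := 81  ⟶  MI  (L2)  txn=BusRdX+Flush  M[L2]=68
step 4: P0: load  L2  ⟶  MI  (L2)  txn=∅  M[L2]=68
step 5: P0: load  L2  ⟶  MI  (L2)  txn=∅  M[L2]=68
step 6: P0: load  L2  ⟶  MI  (L2)  txn=∅  M[L2]=68
step 7: P1: load  L0  ⟶  IE  (L0)  txn=BusRd  M[L0]=20
step 8: P1: load  L2  ⟶  OS  (L2)  txn=BusRd  M[L2]=68
step 9: P1: load  L2  ⟶  OS  (L2)  txn=∅  M[L2]=68
step 10: P0: store L2 := 92  ⟶  MI  (L2)  txn=BusUpgr  M[L2]=68
step 11: P0: load  L2  ⟶  MI  (L2)  txn=∅  M[L2]=68
step 12: P0: load  L1  ⟶  EI  (L1)  txn=BusRd  M[L1]=10
step 13: P0: store L2 := 30  ⟶  MI  (L2)  txn=∅  M[L2]=68
step 14: P0: store L2 := 45  ⟶  MI  (L2)  txn=∅  M[L2]=68
step 15: P1: load  L2  ⟶  OS  (L2)  txn=BusRd  M[L2]=68
step 16: P1: load  L2  ⟶  OS  (L2)  txn=∅  M[L2]=68
step 17: P0: store L2 := 48  ⟶  MI  (L2)  txn=BusUpgr  M[L2]=68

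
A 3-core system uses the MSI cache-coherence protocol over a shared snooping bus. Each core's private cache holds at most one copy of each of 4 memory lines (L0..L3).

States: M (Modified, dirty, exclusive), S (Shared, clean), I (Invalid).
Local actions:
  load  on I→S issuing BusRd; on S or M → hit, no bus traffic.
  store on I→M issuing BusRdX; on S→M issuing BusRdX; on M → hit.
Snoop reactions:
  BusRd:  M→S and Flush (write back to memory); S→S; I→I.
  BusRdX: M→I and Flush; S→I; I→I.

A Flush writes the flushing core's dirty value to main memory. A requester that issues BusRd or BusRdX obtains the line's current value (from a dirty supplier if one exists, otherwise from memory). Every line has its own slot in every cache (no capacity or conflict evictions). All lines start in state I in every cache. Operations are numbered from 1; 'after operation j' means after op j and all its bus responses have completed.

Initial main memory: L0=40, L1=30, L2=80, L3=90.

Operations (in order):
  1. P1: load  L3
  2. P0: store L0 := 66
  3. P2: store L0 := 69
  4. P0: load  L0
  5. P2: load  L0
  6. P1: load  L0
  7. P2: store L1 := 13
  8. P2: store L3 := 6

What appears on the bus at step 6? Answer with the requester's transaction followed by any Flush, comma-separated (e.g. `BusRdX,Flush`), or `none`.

  op1 P1: load  L3 → I/S/I on L3; bus BusRd; mem=90
  op2 P0: store L0 := 66 → M/I/I on L0; bus BusRdX; mem=40
  op3 P2: store L0 := 69 → I/I/M on L0; bus BusRdX Flush; mem=66
  op4 P0: load  L0 → S/I/S on L0; bus BusRd Flush; mem=69
  op5 P2: load  L0 → S/I/S on L0; bus (none); mem=69
  op6 P1: load  L0 → S/S/S on L0; bus BusRd; mem=69
  op7 P2: store L1 := 13 → I/I/M on L1; bus BusRdX; mem=30
  op8 P2: store L3 := 6 → I/I/M on L3; bus BusRdX; mem=90

bus = BusRd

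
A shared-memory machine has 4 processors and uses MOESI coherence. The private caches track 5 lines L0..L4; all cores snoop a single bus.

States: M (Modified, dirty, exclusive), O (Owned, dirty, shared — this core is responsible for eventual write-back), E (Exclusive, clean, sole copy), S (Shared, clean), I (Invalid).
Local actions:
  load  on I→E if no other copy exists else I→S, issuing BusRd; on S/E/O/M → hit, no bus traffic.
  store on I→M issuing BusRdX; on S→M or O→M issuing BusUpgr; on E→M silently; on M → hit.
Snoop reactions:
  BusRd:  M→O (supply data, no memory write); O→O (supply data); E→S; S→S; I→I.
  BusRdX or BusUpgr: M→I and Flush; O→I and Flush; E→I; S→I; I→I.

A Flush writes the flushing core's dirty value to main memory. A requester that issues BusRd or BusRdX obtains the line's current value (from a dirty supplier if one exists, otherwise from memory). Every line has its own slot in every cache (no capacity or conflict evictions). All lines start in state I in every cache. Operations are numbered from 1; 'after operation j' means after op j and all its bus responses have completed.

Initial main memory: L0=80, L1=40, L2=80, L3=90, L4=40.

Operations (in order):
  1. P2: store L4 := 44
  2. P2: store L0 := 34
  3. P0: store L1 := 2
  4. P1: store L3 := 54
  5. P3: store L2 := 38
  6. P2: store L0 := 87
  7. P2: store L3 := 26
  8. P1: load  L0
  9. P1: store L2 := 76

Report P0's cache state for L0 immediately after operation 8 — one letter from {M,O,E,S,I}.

1. P2: store L4 := 44  bus=[BusRdX]  L4: P0=I P1=I P2=M P3=I  mem[L4]=40
2. P2: store L0 := 34  bus=[BusRdX]  L0: P0=I P1=I P2=M P3=I  mem[L0]=80
3. P0: store L1 := 2  bus=[BusRdX]  L1: P0=M P1=I P2=I P3=I  mem[L1]=40
4. P1: store L3 := 54  bus=[BusRdX]  L3: P0=I P1=M P2=I P3=I  mem[L3]=90
5. P3: store L2 := 38  bus=[BusRdX]  L2: P0=I P1=I P2=I P3=M  mem[L2]=80
6. P2: store L0 := 87  bus=[-]  L0: P0=I P1=I P2=M P3=I  mem[L0]=80
7. P2: store L3 := 26  bus=[BusRdX,Flush]  L3: P0=I P1=I P2=M P3=I  mem[L3]=54
8. P1: load  L0  bus=[BusRd]  L0: P0=I P1=S P2=O P3=I  mem[L0]=80
9. P1: store L2 := 76  bus=[BusRdX,Flush]  L2: P0=I P1=M P2=I P3=I  mem[L2]=38

state = I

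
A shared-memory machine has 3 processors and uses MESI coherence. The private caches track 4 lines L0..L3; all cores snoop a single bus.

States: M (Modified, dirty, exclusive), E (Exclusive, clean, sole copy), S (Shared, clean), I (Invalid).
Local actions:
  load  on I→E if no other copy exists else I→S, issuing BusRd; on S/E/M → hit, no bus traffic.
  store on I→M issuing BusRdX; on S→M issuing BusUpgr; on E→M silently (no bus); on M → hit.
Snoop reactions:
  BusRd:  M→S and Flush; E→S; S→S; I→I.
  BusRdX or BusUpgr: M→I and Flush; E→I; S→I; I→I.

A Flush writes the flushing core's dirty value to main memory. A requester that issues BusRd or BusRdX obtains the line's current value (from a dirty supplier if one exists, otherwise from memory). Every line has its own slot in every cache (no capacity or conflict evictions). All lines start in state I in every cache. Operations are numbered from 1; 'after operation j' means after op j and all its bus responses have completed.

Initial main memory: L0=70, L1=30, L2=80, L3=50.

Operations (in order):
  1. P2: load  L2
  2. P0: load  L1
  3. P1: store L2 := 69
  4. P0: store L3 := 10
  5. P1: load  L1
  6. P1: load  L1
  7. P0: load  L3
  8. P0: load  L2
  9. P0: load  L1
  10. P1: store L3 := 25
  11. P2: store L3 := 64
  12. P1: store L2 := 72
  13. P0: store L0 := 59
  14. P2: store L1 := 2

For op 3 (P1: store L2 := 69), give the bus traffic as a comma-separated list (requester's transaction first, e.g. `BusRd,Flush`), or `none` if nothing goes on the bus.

bus = BusRdX

[1] P2: load  L2 | P0:I, P1:I, P2:E(80) | bus: BusRd
[2] P0: load  L1 | P0:E(30), P1:I, P2:I | bus: BusRd
[3] P1: store L2 := 69 | P0:I, P1:M(69), P2:I | bus: BusRdX
[4] P0: store L3 := 10 | P0:M(10), P1:I, P2:I | bus: BusRdX
[5] P1: load  L1 | P0:S(30), P1:S(30), P2:I | bus: BusRd
[6] P1: load  L1 | P0:S(30), P1:S(30), P2:I | bus: none
[7] P0: load  L3 | P0:M(10), P1:I, P2:I | bus: none
[8] P0: load  L2 | P0:S(69), P1:S(69), P2:I | bus: BusRd,Flush
[9] P0: load  L1 | P0:S(30), P1:S(30), P2:I | bus: none
[10] P1: store L3 := 25 | P0:I, P1:M(25), P2:I | bus: BusRdX,Flush
[11] P2: store L3 := 64 | P0:I, P1:I, P2:M(64) | bus: BusRdX,Flush
[12] P1: store L2 := 72 | P0:I, P1:M(72), P2:I | bus: BusUpgr
[13] P0: store L0 := 59 | P0:M(59), P1:I, P2:I | bus: BusRdX
[14] P2: store L1 := 2 | P0:I, P1:I, P2:M(2) | bus: BusRdX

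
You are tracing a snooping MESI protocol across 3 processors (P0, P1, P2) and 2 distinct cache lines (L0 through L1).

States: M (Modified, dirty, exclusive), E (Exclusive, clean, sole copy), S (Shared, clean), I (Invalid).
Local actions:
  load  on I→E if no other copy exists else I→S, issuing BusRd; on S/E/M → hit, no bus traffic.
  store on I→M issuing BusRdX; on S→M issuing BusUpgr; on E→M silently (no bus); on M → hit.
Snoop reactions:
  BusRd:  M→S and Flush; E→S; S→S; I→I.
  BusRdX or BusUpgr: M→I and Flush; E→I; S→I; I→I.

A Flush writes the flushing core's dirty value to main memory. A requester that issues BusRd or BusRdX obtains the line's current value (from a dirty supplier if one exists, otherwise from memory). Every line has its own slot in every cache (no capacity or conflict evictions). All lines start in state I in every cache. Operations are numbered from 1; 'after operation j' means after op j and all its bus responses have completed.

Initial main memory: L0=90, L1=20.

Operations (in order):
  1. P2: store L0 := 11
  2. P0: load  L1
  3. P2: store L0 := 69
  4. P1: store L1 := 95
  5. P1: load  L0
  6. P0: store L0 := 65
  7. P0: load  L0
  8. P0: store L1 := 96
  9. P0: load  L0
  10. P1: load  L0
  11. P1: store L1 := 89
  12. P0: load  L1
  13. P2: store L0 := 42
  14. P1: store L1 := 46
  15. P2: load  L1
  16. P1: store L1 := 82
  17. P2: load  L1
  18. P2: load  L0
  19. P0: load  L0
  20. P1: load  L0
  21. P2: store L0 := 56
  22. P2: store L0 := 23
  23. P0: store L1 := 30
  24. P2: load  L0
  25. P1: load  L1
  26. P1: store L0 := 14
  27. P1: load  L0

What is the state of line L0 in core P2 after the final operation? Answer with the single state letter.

state = I

  op1 P2: store L0 := 11 → I/I/M on L0; bus BusRdX; mem=90
  op2 P0: load  L1 → E/I/I on L1; bus BusRd; mem=20
  op3 P2: store L0 := 69 → I/I/M on L0; bus (none); mem=90
  op4 P1: store L1 := 95 → I/M/I on L1; bus BusRdX; mem=20
  op5 P1: load  L0 → I/S/S on L0; bus BusRd Flush; mem=69
  op6 P0: store L0 := 65 → M/I/I on L0; bus BusRdX; mem=69
  op7 P0: load  L0 → M/I/I on L0; bus (none); mem=69
  op8 P0: store L1 := 96 → M/I/I on L1; bus BusRdX Flush; mem=95
  op9 P0: load  L0 → M/I/I on L0; bus (none); mem=69
  op10 P1: load  L0 → S/S/I on L0; bus BusRd Flush; mem=65
  op11 P1: store L1 := 89 → I/M/I on L1; bus BusRdX Flush; mem=96
  op12 P0: load  L1 → S/S/I on L1; bus BusRd Flush; mem=89
  op13 P2: store L0 := 42 → I/I/M on L0; bus BusRdX; mem=65
  op14 P1: store L1 := 46 → I/M/I on L1; bus BusUpgr; mem=89
  op15 P2: load  L1 → I/S/S on L1; bus BusRd Flush; mem=46
  op16 P1: store L1 := 82 → I/M/I on L1; bus BusUpgr; mem=46
  op17 P2: load  L1 → I/S/S on L1; bus BusRd Flush; mem=82
  op18 P2: load  L0 → I/I/M on L0; bus (none); mem=65
  op19 P0: load  L0 → S/I/S on L0; bus BusRd Flush; mem=42
  op20 P1: load  L0 → S/S/S on L0; bus BusRd; mem=42
  op21 P2: store L0 := 56 → I/I/M on L0; bus BusUpgr; mem=42
  op22 P2: store L0 := 23 → I/I/M on L0; bus (none); mem=42
  op23 P0: store L1 := 30 → M/I/I on L1; bus BusRdX; mem=82
  op24 P2: load  L0 → I/I/M on L0; bus (none); mem=42
  op25 P1: load  L1 → S/S/I on L1; bus BusRd Flush; mem=30
  op26 P1: store L0 := 14 → I/M/I on L0; bus BusRdX Flush; mem=23
  op27 P1: load  L0 → I/M/I on L0; bus (none); mem=23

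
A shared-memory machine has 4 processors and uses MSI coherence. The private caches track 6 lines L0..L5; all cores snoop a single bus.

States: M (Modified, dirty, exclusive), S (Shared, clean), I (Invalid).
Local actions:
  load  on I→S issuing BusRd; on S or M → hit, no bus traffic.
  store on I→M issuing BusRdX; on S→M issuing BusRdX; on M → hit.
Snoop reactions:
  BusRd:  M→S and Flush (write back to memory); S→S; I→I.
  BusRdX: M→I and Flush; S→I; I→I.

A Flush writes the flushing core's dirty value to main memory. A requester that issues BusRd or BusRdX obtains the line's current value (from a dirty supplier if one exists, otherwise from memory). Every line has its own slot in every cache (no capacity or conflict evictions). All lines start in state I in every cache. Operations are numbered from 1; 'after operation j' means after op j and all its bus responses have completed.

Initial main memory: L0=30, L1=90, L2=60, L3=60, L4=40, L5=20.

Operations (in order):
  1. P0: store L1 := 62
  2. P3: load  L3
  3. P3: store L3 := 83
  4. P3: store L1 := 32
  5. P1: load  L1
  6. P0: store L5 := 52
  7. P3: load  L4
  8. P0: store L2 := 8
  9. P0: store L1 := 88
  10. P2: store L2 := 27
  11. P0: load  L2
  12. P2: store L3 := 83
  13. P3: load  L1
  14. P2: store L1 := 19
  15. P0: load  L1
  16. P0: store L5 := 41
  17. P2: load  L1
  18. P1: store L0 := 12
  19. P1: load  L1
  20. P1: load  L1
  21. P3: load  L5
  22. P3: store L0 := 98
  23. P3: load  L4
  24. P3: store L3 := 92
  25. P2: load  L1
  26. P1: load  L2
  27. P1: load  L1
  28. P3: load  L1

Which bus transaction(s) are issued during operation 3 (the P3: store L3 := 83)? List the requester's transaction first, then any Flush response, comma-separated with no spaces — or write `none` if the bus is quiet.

bus = BusRdX

step 1: P0: store L1 := 62  ⟶  MIII  (L1)  txn=BusRdX  M[L1]=90
step 2: P3: load  L3  ⟶  IIIS  (L3)  txn=BusRd  M[L3]=60
step 3: P3: store L3 := 83  ⟶  IIIM  (L3)  txn=BusRdX  M[L3]=60
step 4: P3: store L1 := 32  ⟶  IIIM  (L1)  txn=BusRdX+Flush  M[L1]=62
step 5: P1: load  L1  ⟶  ISIS  (L1)  txn=BusRd+Flush  M[L1]=32
step 6: P0: store L5 := 52  ⟶  MIII  (L5)  txn=BusRdX  M[L5]=20
step 7: P3: load  L4  ⟶  IIIS  (L4)  txn=BusRd  M[L4]=40
step 8: P0: store L2 := 8  ⟶  MIII  (L2)  txn=BusRdX  M[L2]=60
step 9: P0: store L1 := 88  ⟶  MIII  (L1)  txn=BusRdX  M[L1]=32
step 10: P2: store L2 := 27  ⟶  IIMI  (L2)  txn=BusRdX+Flush  M[L2]=8
step 11: P0: load  L2  ⟶  SISI  (L2)  txn=BusRd+Flush  M[L2]=27
step 12: P2: store L3 := 83  ⟶  IIMI  (L3)  txn=BusRdX+Flush  M[L3]=83
step 13: P3: load  L1  ⟶  SIIS  (L1)  txn=BusRd+Flush  M[L1]=88
step 14: P2: store L1 := 19  ⟶  IIMI  (L1)  txn=BusRdX  M[L1]=88
step 15: P0: load  L1  ⟶  SISI  (L1)  txn=BusRd+Flush  M[L1]=19
step 16: P0: store L5 := 41  ⟶  MIII  (L5)  txn=∅  M[L5]=20
step 17: P2: load  L1  ⟶  SISI  (L1)  txn=∅  M[L1]=19
step 18: P1: store L0 := 12  ⟶  IMII  (L0)  txn=BusRdX  M[L0]=30
step 19: P1: load  L1  ⟶  SSSI  (L1)  txn=BusRd  M[L1]=19
step 20: P1: load  L1  ⟶  SSSI  (L1)  txn=∅  M[L1]=19
step 21: P3: load  L5  ⟶  SIIS  (L5)  txn=BusRd+Flush  M[L5]=41
step 22: P3: store L0 := 98  ⟶  IIIM  (L0)  txn=BusRdX+Flush  M[L0]=12
step 23: P3: load  L4  ⟶  IIIS  (L4)  txn=∅  M[L4]=40
step 24: P3: store L3 := 92  ⟶  IIIM  (L3)  txn=BusRdX+Flush  M[L3]=83
step 25: P2: load  L1  ⟶  SSSI  (L1)  txn=∅  M[L1]=19
step 26: P1: load  L2  ⟶  SSSI  (L2)  txn=BusRd  M[L2]=27
step 27: P1: load  L1  ⟶  SSSI  (L1)  txn=∅  M[L1]=19
step 28: P3: load  L1  ⟶  SSSS  (L1)  txn=BusRd  M[L1]=19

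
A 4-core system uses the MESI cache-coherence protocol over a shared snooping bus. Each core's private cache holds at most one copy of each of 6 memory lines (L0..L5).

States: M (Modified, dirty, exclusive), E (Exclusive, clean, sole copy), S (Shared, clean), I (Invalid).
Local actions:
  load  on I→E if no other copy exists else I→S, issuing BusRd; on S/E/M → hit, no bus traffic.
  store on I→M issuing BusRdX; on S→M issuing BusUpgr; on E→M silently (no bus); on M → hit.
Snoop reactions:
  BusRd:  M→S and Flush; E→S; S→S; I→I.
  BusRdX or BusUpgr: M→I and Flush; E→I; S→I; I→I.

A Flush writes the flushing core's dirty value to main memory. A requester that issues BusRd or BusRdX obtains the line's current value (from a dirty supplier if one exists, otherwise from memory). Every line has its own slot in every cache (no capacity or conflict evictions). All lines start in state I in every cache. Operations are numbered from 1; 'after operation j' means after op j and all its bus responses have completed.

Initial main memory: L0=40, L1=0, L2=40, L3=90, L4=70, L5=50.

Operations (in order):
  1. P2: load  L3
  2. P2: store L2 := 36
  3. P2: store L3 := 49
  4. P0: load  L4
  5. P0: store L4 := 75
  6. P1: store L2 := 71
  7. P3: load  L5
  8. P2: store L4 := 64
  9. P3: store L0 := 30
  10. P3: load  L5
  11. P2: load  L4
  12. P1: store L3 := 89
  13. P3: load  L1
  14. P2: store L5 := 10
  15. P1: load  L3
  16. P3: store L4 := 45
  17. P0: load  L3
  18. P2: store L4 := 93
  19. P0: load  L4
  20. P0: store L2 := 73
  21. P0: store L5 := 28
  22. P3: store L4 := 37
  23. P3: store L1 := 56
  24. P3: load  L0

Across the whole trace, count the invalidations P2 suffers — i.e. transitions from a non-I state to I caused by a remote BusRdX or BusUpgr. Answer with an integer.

invalidations = 5

[1] P2: load  L3 | P0:I, P1:I, P2:E(90), P3:I | bus: BusRd
[2] P2: store L2 := 36 | P0:I, P1:I, P2:M(36), P3:I | bus: BusRdX
[3] P2: store L3 := 49 | P0:I, P1:I, P2:M(49), P3:I | bus: none
[4] P0: load  L4 | P0:E(70), P1:I, P2:I, P3:I | bus: BusRd
[5] P0: store L4 := 75 | P0:M(75), P1:I, P2:I, P3:I | bus: none
[6] P1: store L2 := 71 | P0:I, P1:M(71), P2:I, P3:I | bus: BusRdX,Flush
[7] P3: load  L5 | P0:I, P1:I, P2:I, P3:E(50) | bus: BusRd
[8] P2: store L4 := 64 | P0:I, P1:I, P2:M(64), P3:I | bus: BusRdX,Flush
[9] P3: store L0 := 30 | P0:I, P1:I, P2:I, P3:M(30) | bus: BusRdX
[10] P3: load  L5 | P0:I, P1:I, P2:I, P3:E(50) | bus: none
[11] P2: load  L4 | P0:I, P1:I, P2:M(64), P3:I | bus: none
[12] P1: store L3 := 89 | P0:I, P1:M(89), P2:I, P3:I | bus: BusRdX,Flush
[13] P3: load  L1 | P0:I, P1:I, P2:I, P3:E(0) | bus: BusRd
[14] P2: store L5 := 10 | P0:I, P1:I, P2:M(10), P3:I | bus: BusRdX
[15] P1: load  L3 | P0:I, P1:M(89), P2:I, P3:I | bus: none
[16] P3: store L4 := 45 | P0:I, P1:I, P2:I, P3:M(45) | bus: BusRdX,Flush
[17] P0: load  L3 | P0:S(89), P1:S(89), P2:I, P3:I | bus: BusRd,Flush
[18] P2: store L4 := 93 | P0:I, P1:I, P2:M(93), P3:I | bus: BusRdX,Flush
[19] P0: load  L4 | P0:S(93), P1:I, P2:S(93), P3:I | bus: BusRd,Flush
[20] P0: store L2 := 73 | P0:M(73), P1:I, P2:I, P3:I | bus: BusRdX,Flush
[21] P0: store L5 := 28 | P0:M(28), P1:I, P2:I, P3:I | bus: BusRdX,Flush
[22] P3: store L4 := 37 | P0:I, P1:I, P2:I, P3:M(37) | bus: BusRdX
[23] P3: store L1 := 56 | P0:I, P1:I, P2:I, P3:M(56) | bus: none
[24] P3: load  L0 | P0:I, P1:I, P2:I, P3:M(30) | bus: none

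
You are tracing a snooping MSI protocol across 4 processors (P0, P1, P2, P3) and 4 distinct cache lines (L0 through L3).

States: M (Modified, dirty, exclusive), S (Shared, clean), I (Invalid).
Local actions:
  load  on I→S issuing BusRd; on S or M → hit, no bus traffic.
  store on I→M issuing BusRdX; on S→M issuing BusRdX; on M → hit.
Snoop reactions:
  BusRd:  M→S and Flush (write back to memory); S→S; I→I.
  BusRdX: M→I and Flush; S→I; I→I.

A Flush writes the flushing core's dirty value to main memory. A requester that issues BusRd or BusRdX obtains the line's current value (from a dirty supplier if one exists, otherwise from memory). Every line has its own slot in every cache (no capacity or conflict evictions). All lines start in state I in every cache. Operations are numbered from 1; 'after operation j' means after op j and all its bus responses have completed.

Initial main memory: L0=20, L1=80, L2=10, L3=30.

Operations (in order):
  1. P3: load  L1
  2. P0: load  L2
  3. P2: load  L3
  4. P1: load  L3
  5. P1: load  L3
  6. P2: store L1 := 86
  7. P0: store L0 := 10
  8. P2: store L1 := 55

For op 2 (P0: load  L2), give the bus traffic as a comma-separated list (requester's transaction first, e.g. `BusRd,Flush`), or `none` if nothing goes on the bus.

step 1: P3: load  L1  ⟶  IIIS  (L1)  txn=BusRd  M[L1]=80
step 2: P0: load  L2  ⟶  SIII  (L2)  txn=BusRd  M[L2]=10
step 3: P2: load  L3  ⟶  IISI  (L3)  txn=BusRd  M[L3]=30
step 4: P1: load  L3  ⟶  ISSI  (L3)  txn=BusRd  M[L3]=30
step 5: P1: load  L3  ⟶  ISSI  (L3)  txn=∅  M[L3]=30
step 6: P2: store L1 := 86  ⟶  IIMI  (L1)  txn=BusRdX  M[L1]=80
step 7: P0: store L0 := 10  ⟶  MIII  (L0)  txn=BusRdX  M[L0]=20
step 8: P2: store L1 := 55  ⟶  IIMI  (L1)  txn=∅  M[L1]=80

bus = BusRd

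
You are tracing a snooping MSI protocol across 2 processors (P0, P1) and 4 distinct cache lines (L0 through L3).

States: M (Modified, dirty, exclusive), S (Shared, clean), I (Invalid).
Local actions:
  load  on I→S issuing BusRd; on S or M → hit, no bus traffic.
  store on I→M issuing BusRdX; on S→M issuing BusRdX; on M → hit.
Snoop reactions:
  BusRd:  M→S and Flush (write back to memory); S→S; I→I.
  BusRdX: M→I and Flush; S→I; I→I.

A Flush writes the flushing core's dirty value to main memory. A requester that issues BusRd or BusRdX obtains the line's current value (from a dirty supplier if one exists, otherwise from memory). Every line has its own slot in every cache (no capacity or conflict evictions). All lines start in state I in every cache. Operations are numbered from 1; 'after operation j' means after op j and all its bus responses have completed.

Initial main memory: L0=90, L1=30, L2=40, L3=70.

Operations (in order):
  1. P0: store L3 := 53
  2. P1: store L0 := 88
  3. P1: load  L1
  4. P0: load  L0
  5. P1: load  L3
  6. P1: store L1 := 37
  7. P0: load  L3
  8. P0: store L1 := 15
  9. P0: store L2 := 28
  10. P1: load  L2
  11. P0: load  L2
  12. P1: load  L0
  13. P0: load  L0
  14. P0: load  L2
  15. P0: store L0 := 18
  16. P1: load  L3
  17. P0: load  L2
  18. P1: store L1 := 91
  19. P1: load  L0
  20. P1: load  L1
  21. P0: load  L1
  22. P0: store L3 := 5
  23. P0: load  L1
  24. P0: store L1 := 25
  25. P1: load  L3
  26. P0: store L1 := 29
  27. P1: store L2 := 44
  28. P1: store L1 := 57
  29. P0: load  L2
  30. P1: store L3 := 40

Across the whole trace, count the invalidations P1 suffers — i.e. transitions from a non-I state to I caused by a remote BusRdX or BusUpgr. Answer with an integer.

invalidations = 4

step 1: P0: store L3 := 53  ⟶  MI  (L3)  txn=BusRdX  M[L3]=70
step 2: P1: store L0 := 88  ⟶  IM  (L0)  txn=BusRdX  M[L0]=90
step 3: P1: load  L1  ⟶  IS  (L1)  txn=BusRd  M[L1]=30
step 4: P0: load  L0  ⟶  SS  (L0)  txn=BusRd+Flush  M[L0]=88
step 5: P1: load  L3  ⟶  SS  (L3)  txn=BusRd+Flush  M[L3]=53
step 6: P1: store L1 := 37  ⟶  IM  (L1)  txn=BusRdX  M[L1]=30
step 7: P0: load  L3  ⟶  SS  (L3)  txn=∅  M[L3]=53
step 8: P0: store L1 := 15  ⟶  MI  (L1)  txn=BusRdX+Flush  M[L1]=37
step 9: P0: store L2 := 28  ⟶  MI  (L2)  txn=BusRdX  M[L2]=40
step 10: P1: load  L2  ⟶  SS  (L2)  txn=BusRd+Flush  M[L2]=28
step 11: P0: load  L2  ⟶  SS  (L2)  txn=∅  M[L2]=28
step 12: P1: load  L0  ⟶  SS  (L0)  txn=∅  M[L0]=88
step 13: P0: load  L0  ⟶  SS  (L0)  txn=∅  M[L0]=88
step 14: P0: load  L2  ⟶  SS  (L2)  txn=∅  M[L2]=28
step 15: P0: store L0 := 18  ⟶  MI  (L0)  txn=BusRdX  M[L0]=88
step 16: P1: load  L3  ⟶  SS  (L3)  txn=∅  M[L3]=53
step 17: P0: load  L2  ⟶  SS  (L2)  txn=∅  M[L2]=28
step 18: P1: store L1 := 91  ⟶  IM  (L1)  txn=BusRdX+Flush  M[L1]=15
step 19: P1: load  L0  ⟶  SS  (L0)  txn=BusRd+Flush  M[L0]=18
step 20: P1: load  L1  ⟶  IM  (L1)  txn=∅  M[L1]=15
step 21: P0: load  L1  ⟶  SS  (L1)  txn=BusRd+Flush  M[L1]=91
step 22: P0: store L3 := 5  ⟶  MI  (L3)  txn=BusRdX  M[L3]=53
step 23: P0: load  L1  ⟶  SS  (L1)  txn=∅  M[L1]=91
step 24: P0: store L1 := 25  ⟶  MI  (L1)  txn=BusRdX  M[L1]=91
step 25: P1: load  L3  ⟶  SS  (L3)  txn=BusRd+Flush  M[L3]=5
step 26: P0: store L1 := 29  ⟶  MI  (L1)  txn=∅  M[L1]=91
step 27: P1: store L2 := 44  ⟶  IM  (L2)  txn=BusRdX  M[L2]=28
step 28: P1: store L1 := 57  ⟶  IM  (L1)  txn=BusRdX+Flush  M[L1]=29
step 29: P0: load  L2  ⟶  SS  (L2)  txn=BusRd+Flush  M[L2]=44
step 30: P1: store L3 := 40  ⟶  IM  (L3)  txn=BusRdX  M[L3]=5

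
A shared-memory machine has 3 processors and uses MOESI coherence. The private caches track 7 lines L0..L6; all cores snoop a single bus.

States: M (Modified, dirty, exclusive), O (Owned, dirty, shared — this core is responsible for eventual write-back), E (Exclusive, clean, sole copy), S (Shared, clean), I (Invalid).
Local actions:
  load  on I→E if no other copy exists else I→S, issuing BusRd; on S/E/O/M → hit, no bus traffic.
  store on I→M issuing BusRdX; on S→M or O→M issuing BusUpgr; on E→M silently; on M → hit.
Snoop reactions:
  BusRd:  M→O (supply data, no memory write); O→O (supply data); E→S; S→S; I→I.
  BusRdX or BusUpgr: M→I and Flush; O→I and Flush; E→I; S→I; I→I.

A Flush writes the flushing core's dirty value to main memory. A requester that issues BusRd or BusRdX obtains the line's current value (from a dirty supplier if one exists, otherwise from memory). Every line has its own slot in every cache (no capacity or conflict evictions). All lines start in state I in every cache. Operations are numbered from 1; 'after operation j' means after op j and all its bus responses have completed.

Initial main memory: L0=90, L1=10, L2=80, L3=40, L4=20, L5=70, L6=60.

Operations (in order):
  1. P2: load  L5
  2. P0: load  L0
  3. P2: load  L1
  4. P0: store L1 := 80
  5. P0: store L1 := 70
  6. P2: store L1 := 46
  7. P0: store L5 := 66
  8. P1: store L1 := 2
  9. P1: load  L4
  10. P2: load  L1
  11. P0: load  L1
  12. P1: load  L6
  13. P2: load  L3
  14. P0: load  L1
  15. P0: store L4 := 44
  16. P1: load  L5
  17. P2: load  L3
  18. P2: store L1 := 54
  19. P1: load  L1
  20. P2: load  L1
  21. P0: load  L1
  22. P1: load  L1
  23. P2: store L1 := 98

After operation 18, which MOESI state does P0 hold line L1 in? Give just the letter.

state = I

1. P2: load  L5  bus=[BusRd]  L5: P0=I P1=I P2=E  mem[L5]=70
2. P0: load  L0  bus=[BusRd]  L0: P0=E P1=I P2=I  mem[L0]=90
3. P2: load  L1  bus=[BusRd]  L1: P0=I P1=I P2=E  mem[L1]=10
4. P0: store L1 := 80  bus=[BusRdX]  L1: P0=M P1=I P2=I  mem[L1]=10
5. P0: store L1 := 70  bus=[-]  L1: P0=M P1=I P2=I  mem[L1]=10
6. P2: store L1 := 46  bus=[BusRdX,Flush]  L1: P0=I P1=I P2=M  mem[L1]=70
7. P0: store L5 := 66  bus=[BusRdX]  L5: P0=M P1=I P2=I  mem[L5]=70
8. P1: store L1 := 2  bus=[BusRdX,Flush]  L1: P0=I P1=M P2=I  mem[L1]=46
9. P1: load  L4  bus=[BusRd]  L4: P0=I P1=E P2=I  mem[L4]=20
10. P2: load  L1  bus=[BusRd]  L1: P0=I P1=O P2=S  mem[L1]=46
11. P0: load  L1  bus=[BusRd]  L1: P0=S P1=O P2=S  mem[L1]=46
12. P1: load  L6  bus=[BusRd]  L6: P0=I P1=E P2=I  mem[L6]=60
13. P2: load  L3  bus=[BusRd]  L3: P0=I P1=I P2=E  mem[L3]=40
14. P0: load  L1  bus=[-]  L1: P0=S P1=O P2=S  mem[L1]=46
15. P0: store L4 := 44  bus=[BusRdX]  L4: P0=M P1=I P2=I  mem[L4]=20
16. P1: load  L5  bus=[BusRd]  L5: P0=O P1=S P2=I  mem[L5]=70
17. P2: load  L3  bus=[-]  L3: P0=I P1=I P2=E  mem[L3]=40
18. P2: store L1 := 54  bus=[BusUpgr,Flush]  L1: P0=I P1=I P2=M  mem[L1]=2
19. P1: load  L1  bus=[BusRd]  L1: P0=I P1=S P2=O  mem[L1]=2
20. P2: load  L1  bus=[-]  L1: P0=I P1=S P2=O  mem[L1]=2
21. P0: load  L1  bus=[BusRd]  L1: P0=S P1=S P2=O  mem[L1]=2
22. P1: load  L1  bus=[-]  L1: P0=S P1=S P2=O  mem[L1]=2
23. P2: store L1 := 98  bus=[BusUpgr]  L1: P0=I P1=I P2=M  mem[L1]=2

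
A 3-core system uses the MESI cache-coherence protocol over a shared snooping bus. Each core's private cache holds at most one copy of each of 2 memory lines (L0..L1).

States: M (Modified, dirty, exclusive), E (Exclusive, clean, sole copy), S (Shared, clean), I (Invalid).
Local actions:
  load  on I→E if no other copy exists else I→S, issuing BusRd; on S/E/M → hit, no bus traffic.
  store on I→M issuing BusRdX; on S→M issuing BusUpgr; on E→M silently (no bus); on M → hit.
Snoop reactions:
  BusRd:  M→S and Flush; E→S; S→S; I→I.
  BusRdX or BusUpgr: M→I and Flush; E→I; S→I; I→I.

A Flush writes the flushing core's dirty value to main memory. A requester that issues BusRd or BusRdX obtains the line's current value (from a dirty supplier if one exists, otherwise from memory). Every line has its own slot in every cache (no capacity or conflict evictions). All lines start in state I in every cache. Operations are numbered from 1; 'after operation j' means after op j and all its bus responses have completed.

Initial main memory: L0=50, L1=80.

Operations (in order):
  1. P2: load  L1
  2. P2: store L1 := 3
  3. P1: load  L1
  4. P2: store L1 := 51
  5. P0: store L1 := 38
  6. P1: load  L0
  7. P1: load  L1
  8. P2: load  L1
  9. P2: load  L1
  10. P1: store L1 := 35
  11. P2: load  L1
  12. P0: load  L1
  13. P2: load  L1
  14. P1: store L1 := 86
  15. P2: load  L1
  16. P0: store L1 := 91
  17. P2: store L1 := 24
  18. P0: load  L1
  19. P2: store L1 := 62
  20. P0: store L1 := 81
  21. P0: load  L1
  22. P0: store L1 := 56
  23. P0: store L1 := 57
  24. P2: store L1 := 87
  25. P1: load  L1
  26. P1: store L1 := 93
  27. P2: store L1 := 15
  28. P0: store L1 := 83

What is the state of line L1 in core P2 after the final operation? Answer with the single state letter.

state = I

[1] P2: load  L1 | P0:I, P1:I, P2:E(80) | bus: BusRd
[2] P2: store L1 := 3 | P0:I, P1:I, P2:M(3) | bus: none
[3] P1: load  L1 | P0:I, P1:S(3), P2:S(3) | bus: BusRd,Flush
[4] P2: store L1 := 51 | P0:I, P1:I, P2:M(51) | bus: BusUpgr
[5] P0: store L1 := 38 | P0:M(38), P1:I, P2:I | bus: BusRdX,Flush
[6] P1: load  L0 | P0:I, P1:E(50), P2:I | bus: BusRd
[7] P1: load  L1 | P0:S(38), P1:S(38), P2:I | bus: BusRd,Flush
[8] P2: load  L1 | P0:S(38), P1:S(38), P2:S(38) | bus: BusRd
[9] P2: load  L1 | P0:S(38), P1:S(38), P2:S(38) | bus: none
[10] P1: store L1 := 35 | P0:I, P1:M(35), P2:I | bus: BusUpgr
[11] P2: load  L1 | P0:I, P1:S(35), P2:S(35) | bus: BusRd,Flush
[12] P0: load  L1 | P0:S(35), P1:S(35), P2:S(35) | bus: BusRd
[13] P2: load  L1 | P0:S(35), P1:S(35), P2:S(35) | bus: none
[14] P1: store L1 := 86 | P0:I, P1:M(86), P2:I | bus: BusUpgr
[15] P2: load  L1 | P0:I, P1:S(86), P2:S(86) | bus: BusRd,Flush
[16] P0: store L1 := 91 | P0:M(91), P1:I, P2:I | bus: BusRdX
[17] P2: store L1 := 24 | P0:I, P1:I, P2:M(24) | bus: BusRdX,Flush
[18] P0: load  L1 | P0:S(24), P1:I, P2:S(24) | bus: BusRd,Flush
[19] P2: store L1 := 62 | P0:I, P1:I, P2:M(62) | bus: BusUpgr
[20] P0: store L1 := 81 | P0:M(81), P1:I, P2:I | bus: BusRdX,Flush
[21] P0: load  L1 | P0:M(81), P1:I, P2:I | bus: none
[22] P0: store L1 := 56 | P0:M(56), P1:I, P2:I | bus: none
[23] P0: store L1 := 57 | P0:M(57), P1:I, P2:I | bus: none
[24] P2: store L1 := 87 | P0:I, P1:I, P2:M(87) | bus: BusRdX,Flush
[25] P1: load  L1 | P0:I, P1:S(87), P2:S(87) | bus: BusRd,Flush
[26] P1: store L1 := 93 | P0:I, P1:M(93), P2:I | bus: BusUpgr
[27] P2: store L1 := 15 | P0:I, P1:I, P2:M(15) | bus: BusRdX,Flush
[28] P0: store L1 := 83 | P0:M(83), P1:I, P2:I | bus: BusRdX,Flush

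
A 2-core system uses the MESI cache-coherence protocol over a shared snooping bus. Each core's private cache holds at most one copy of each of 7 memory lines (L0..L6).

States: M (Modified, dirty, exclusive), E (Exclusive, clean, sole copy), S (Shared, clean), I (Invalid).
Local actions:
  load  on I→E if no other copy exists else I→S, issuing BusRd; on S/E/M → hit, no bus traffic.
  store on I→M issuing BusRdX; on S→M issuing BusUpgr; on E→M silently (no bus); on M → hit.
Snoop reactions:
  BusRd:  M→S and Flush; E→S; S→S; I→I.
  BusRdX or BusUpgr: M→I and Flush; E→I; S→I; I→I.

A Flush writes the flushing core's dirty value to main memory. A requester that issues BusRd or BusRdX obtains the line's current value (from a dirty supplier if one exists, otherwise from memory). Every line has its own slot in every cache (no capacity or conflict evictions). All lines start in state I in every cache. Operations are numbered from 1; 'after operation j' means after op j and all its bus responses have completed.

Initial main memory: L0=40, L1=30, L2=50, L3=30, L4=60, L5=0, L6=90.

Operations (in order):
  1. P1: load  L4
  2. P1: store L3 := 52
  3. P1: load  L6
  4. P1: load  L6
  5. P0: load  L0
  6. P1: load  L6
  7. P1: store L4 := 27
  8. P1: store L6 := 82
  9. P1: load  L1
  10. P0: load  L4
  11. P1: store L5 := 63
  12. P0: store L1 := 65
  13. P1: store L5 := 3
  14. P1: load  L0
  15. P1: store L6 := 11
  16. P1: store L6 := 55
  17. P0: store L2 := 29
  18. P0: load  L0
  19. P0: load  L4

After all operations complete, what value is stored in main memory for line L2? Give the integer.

memory[L2] = 50

  op1 P1: load  L4 → I/E on L4; bus BusRd; mem=60
  op2 P1: store L3 := 52 → I/M on L3; bus BusRdX; mem=30
  op3 P1: load  L6 → I/E on L6; bus BusRd; mem=90
  op4 P1: load  L6 → I/E on L6; bus (none); mem=90
  op5 P0: load  L0 → E/I on L0; bus BusRd; mem=40
  op6 P1: load  L6 → I/E on L6; bus (none); mem=90
  op7 P1: store L4 := 27 → I/M on L4; bus (none); mem=60
  op8 P1: store L6 := 82 → I/M on L6; bus (none); mem=90
  op9 P1: load  L1 → I/E on L1; bus BusRd; mem=30
  op10 P0: load  L4 → S/S on L4; bus BusRd Flush; mem=27
  op11 P1: store L5 := 63 → I/M on L5; bus BusRdX; mem=0
  op12 P0: store L1 := 65 → M/I on L1; bus BusRdX; mem=30
  op13 P1: store L5 := 3 → I/M on L5; bus (none); mem=0
  op14 P1: load  L0 → S/S on L0; bus BusRd; mem=40
  op15 P1: store L6 := 11 → I/M on L6; bus (none); mem=90
  op16 P1: store L6 := 55 → I/M on L6; bus (none); mem=90
  op17 P0: store L2 := 29 → M/I on L2; bus BusRdX; mem=50
  op18 P0: load  L0 → S/S on L0; bus (none); mem=40
  op19 P0: load  L4 → S/S on L4; bus (none); mem=27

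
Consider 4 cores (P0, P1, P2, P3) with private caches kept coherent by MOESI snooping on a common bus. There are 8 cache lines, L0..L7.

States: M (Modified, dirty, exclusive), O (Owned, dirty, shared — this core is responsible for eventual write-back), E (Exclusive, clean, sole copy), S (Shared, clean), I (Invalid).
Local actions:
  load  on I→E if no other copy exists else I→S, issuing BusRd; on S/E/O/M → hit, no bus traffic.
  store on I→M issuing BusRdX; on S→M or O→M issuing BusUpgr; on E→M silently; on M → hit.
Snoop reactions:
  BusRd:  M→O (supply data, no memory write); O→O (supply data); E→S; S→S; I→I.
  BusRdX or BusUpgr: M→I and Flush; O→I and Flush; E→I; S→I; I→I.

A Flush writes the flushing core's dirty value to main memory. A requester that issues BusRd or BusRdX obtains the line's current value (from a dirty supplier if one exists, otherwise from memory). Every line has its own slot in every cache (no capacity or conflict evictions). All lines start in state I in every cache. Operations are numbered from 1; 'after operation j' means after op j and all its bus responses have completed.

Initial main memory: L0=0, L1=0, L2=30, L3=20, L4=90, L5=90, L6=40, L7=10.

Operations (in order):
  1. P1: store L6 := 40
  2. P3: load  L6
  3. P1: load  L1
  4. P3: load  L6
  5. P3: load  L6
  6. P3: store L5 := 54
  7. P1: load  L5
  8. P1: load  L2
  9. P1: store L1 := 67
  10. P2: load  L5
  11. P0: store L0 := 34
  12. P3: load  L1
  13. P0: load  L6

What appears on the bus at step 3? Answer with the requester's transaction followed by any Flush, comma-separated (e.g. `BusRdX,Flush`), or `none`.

1. P1: store L6 := 40  bus=[BusRdX]  L6: P0=I P1=M P2=I P3=I  mem[L6]=40
2. P3: load  L6  bus=[BusRd]  L6: P0=I P1=O P2=I P3=S  mem[L6]=40
3. P1: load  L1  bus=[BusRd]  L1: P0=I P1=E P2=I P3=I  mem[L1]=0
4. P3: load  L6  bus=[-]  L6: P0=I P1=O P2=I P3=S  mem[L6]=40
5. P3: load  L6  bus=[-]  L6: P0=I P1=O P2=I P3=S  mem[L6]=40
6. P3: store L5 := 54  bus=[BusRdX]  L5: P0=I P1=I P2=I P3=M  mem[L5]=90
7. P1: load  L5  bus=[BusRd]  L5: P0=I P1=S P2=I P3=O  mem[L5]=90
8. P1: load  L2  bus=[BusRd]  L2: P0=I P1=E P2=I P3=I  mem[L2]=30
9. P1: store L1 := 67  bus=[-]  L1: P0=I P1=M P2=I P3=I  mem[L1]=0
10. P2: load  L5  bus=[BusRd]  L5: P0=I P1=S P2=S P3=O  mem[L5]=90
11. P0: store L0 := 34  bus=[BusRdX]  L0: P0=M P1=I P2=I P3=I  mem[L0]=0
12. P3: load  L1  bus=[BusRd]  L1: P0=I P1=O P2=I P3=S  mem[L1]=0
13. P0: load  L6  bus=[BusRd]  L6: P0=S P1=O P2=I P3=S  mem[L6]=40

bus = BusRd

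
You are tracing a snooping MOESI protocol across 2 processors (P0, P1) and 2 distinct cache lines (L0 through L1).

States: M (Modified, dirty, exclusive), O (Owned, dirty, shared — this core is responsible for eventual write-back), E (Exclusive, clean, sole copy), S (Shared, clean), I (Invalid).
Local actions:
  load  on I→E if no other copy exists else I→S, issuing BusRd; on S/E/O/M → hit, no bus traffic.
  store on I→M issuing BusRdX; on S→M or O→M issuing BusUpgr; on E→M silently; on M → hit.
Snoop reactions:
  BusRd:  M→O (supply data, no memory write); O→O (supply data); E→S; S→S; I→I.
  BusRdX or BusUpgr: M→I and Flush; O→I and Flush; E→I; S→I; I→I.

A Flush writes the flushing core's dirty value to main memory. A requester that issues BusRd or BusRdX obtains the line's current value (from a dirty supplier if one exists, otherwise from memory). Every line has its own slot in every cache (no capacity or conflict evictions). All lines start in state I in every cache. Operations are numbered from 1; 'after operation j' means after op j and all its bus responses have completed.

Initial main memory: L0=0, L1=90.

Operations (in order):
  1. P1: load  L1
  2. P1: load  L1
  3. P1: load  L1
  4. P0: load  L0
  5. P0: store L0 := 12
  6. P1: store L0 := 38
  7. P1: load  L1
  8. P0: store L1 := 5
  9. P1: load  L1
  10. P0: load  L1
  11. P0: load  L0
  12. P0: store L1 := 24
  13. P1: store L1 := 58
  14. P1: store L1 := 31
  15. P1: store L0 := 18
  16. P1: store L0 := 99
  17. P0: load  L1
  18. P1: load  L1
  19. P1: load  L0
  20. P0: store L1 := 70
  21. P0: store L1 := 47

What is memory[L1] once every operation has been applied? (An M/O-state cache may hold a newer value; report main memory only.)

memory[L1] = 31

step 1: P1: load  L1  ⟶  IE  (L1)  txn=BusRd  M[L1]=90
step 2: P1: load  L1  ⟶  IE  (L1)  txn=∅  M[L1]=90
step 3: P1: load  L1  ⟶  IE  (L1)  txn=∅  M[L1]=90
step 4: P0: load  L0  ⟶  EI  (L0)  txn=BusRd  M[L0]=0
step 5: P0: store L0 := 12  ⟶  MI  (L0)  txn=∅  M[L0]=0
step 6: P1: store L0 := 38  ⟶  IM  (L0)  txn=BusRdX+Flush  M[L0]=12
step 7: P1: load  L1  ⟶  IE  (L1)  txn=∅  M[L1]=90
step 8: P0: store L1 := 5  ⟶  MI  (L1)  txn=BusRdX  M[L1]=90
step 9: P1: load  L1  ⟶  OS  (L1)  txn=BusRd  M[L1]=90
step 10: P0: load  L1  ⟶  OS  (L1)  txn=∅  M[L1]=90
step 11: P0: load  L0  ⟶  SO  (L0)  txn=BusRd  M[L0]=12
step 12: P0: store L1 := 24  ⟶  MI  (L1)  txn=BusUpgr  M[L1]=90
step 13: P1: store L1 := 58  ⟶  IM  (L1)  txn=BusRdX+Flush  M[L1]=24
step 14: P1: store L1 := 31  ⟶  IM  (L1)  txn=∅  M[L1]=24
step 15: P1: store L0 := 18  ⟶  IM  (L0)  txn=BusUpgr  M[L0]=12
step 16: P1: store L0 := 99  ⟶  IM  (L0)  txn=∅  M[L0]=12
step 17: P0: load  L1  ⟶  SO  (L1)  txn=BusRd  M[L1]=24
step 18: P1: load  L1  ⟶  SO  (L1)  txn=∅  M[L1]=24
step 19: P1: load  L0  ⟶  IM  (L0)  txn=∅  M[L0]=12
step 20: P0: store L1 := 70  ⟶  MI  (L1)  txn=BusUpgr+Flush  M[L1]=31
step 21: P0: store L1 := 47  ⟶  MI  (L1)  txn=∅  M[L1]=31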